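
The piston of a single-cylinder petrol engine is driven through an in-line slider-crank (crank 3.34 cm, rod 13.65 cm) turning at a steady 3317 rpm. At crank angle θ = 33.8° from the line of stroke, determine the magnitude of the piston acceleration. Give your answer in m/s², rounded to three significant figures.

3740

ω = 2π·3317/60 = 347.4 rad/s
x(θ) = r cosθ + √(L² − r² sin²θ); with ω constant, a = ω²·d²x/dθ².
d²x/dθ² = −r cosθ − r²(cos2θ)/√u − r⁴ sin²2θ/(4u^{3/2}),  u = L² − r² sin²θ = 0.018287 m².
Substituting r = 0.0334 m, L = 0.1365 m, θ = 33.8°: d²x/dθ² = -0.031006 m.
a = ω²·d²x/dθ² = (347.4)²·(-0.031006) = -3741.1 m/s²;  |a| = 3741.1 m/s².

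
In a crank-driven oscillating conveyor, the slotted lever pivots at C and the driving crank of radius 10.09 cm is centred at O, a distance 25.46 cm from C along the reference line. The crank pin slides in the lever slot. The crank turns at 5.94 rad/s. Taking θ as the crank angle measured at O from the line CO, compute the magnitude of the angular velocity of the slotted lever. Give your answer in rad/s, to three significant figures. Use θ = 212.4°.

2.16

ω = 5.94 rad/s
Crank pin A relative to C: A = (d + r cosθ, r sinθ); lever angle φ = atan2(r sinθ, d + r cosθ).
Differentiating tanφ: φ̇ = rω(d cosθ + r)/(d² + r² + 2dr cosθ).
d² + r² + 2dr cosθ = |CA|² = 0.0316219 m²;  d cosθ + r = -0.11407 m.
|ω_lever| = |0.1009·5.94·-0.11407| / 0.0316219 = 2.162 rad/s.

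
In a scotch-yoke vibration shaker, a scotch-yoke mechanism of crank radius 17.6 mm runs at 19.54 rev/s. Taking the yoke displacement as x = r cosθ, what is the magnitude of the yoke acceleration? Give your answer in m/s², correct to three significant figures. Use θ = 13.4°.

258

ω = 122.8 rad/s (from 19.54 rev/s).
x = r cosθ ⇒ ẍ = −rω² cosθ (ω constant).
|a| = rω²|cosθ| = 0.0176·(122.8)²·|cos 13.4°| = 258.07 m/s².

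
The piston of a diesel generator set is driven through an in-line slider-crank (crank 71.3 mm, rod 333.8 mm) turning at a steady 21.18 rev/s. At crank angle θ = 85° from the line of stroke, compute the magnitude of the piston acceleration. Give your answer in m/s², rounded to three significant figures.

162

ω = 2π·21.2 = 133.1 rad/s
x(θ) = r cosθ + √(L² − r² sin²θ); with ω constant, a = ω²·d²x/dθ².
d²x/dθ² = −r cosθ − r²(cos2θ)/√u − r⁴ sin²2θ/(4u^{3/2}),  u = L² − r² sin²θ = 0.106377 m².
Substituting r = 0.0713 m, L = 0.3338 m, θ = 85°: d²x/dθ² = +0.0091301 m.
a = ω²·d²x/dθ² = (133.1)²·(+0.0091301) = +161.69 m/s²;  |a| = 161.69 m/s².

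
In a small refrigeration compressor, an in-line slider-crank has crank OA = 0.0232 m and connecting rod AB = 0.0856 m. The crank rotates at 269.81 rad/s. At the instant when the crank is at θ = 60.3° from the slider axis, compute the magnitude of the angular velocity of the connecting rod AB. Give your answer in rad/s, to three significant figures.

ω = 269.8 rad/s
The rod makes angle φ with the slider axis where L sinφ = r sinθ; differentiating, L cosφ·φ̇ = r ω cosθ.
L cosφ = √(L² − r² sin²θ) = 0.083194 m.
|ω_rod| = r ω |cosθ| / √(L² − r² sin²θ) = 0.0232·269.8·0.49546/0.083194 = 37.279 rad/s.

37.3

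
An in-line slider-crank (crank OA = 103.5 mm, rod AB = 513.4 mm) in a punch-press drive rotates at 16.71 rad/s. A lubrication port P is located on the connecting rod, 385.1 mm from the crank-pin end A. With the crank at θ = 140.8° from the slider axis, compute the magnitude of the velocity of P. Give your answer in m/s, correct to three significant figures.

ω = 16.71 rad/s.  Crank-pin speed |V_A| = rω = 1.7295 m/s, perpendicular to OA.
Rod angle: sinφ = −(r/L) sinθ ⇒ φ = -7.320°; ω_rod = −rω cosθ/√(L²−r²sin²θ) = +2.632 rad/s.
V_P = V_A + ω_rod × AP, with AP = 0.3851 m along the rod.
Components: V_Px = −rω sinθ − a·ω_rod·sinφ = -0.96394 m/s;  V_Py = rω cosθ + a·ω_rod·cosφ = -0.33493 m/s.
|V_P| = √(V_Px² + V_Py²) = 1.0205 m/s.

1.02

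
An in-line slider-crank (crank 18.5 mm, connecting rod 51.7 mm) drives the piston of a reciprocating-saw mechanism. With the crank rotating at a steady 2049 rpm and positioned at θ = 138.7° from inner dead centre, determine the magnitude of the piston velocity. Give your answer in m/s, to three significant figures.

1.90

ω = 2π·2049/60 = 214.6 rad/s
For an in-line slider-crank, x = r cosθ + √(L² − r² sin²θ), so v = −rω sinθ·[1 + r cosθ/√(L² − r² sin²θ)].
With r = 0.0185 m, L = 0.0517 m, θ = 138.7°: √(L² − r² sin²θ) = 0.050237 m.
v = −0.0185·214.6·0.66000·[1 + 0.0185·-0.75126/0.050237] = -1.8951 m/s.
|v| = 1.8951 m/s.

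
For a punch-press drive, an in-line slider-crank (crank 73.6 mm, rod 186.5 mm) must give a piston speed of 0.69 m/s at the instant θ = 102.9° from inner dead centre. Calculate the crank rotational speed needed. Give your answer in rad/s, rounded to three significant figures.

For an in-line slider-crank, |v_piston| = rω|sinθ|·[1 + r cosθ/√(L² − r² sin²θ)].
With r = 0.0736 m, L = 0.1865 m, θ = 102.9°: the bracketed kinematic factor |dx/dθ| = 0.064895 m.
ω = v/|dx/dθ| = 0.69/0.064895 = 10.633 rad/s.

10.6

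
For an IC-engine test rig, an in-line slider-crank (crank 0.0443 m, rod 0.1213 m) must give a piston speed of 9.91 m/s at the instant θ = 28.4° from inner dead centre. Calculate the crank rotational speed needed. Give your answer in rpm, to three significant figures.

3390

For an in-line slider-crank, |v_piston| = rω|sinθ|·[1 + r cosθ/√(L² − r² sin²θ)].
With r = 0.0443 m, L = 0.1213 m, θ = 28.4°: the bracketed kinematic factor |dx/dθ| = 0.027944 m.
ω = v/|dx/dθ| = 9.91/0.027944 = 354.64 rad/s.
N = 60ω/(2π) = 3386.6 rpm.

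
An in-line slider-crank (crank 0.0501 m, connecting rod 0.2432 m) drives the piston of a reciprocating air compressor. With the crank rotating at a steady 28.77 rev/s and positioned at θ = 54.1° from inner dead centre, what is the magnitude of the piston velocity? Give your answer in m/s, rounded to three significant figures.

ω = 2π·28.8 = 180.8 rad/s
For an in-line slider-crank, x = r cosθ + √(L² − r² sin²θ), so v = −rω sinθ·[1 + r cosθ/√(L² − r² sin²θ)].
With r = 0.0501 m, L = 0.2432 m, θ = 54.1°: √(L² − r² sin²θ) = 0.23979 m.
v = −0.0501·180.8·0.81004·[1 + 0.0501·0.58637/0.23979] = -8.2349 m/s.
|v| = 8.2349 m/s.

8.23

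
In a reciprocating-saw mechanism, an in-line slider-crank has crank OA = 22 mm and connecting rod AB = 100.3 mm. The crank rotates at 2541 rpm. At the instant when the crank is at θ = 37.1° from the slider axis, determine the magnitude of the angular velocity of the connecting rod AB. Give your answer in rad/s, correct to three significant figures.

ω = 266.1 rad/s (converted from 2541 rpm).
The rod makes angle φ with the slider axis where L sinφ = r sinθ; differentiating, L cosφ·φ̇ = r ω cosθ.
L cosφ = √(L² − r² sin²θ) = 0.099418 m.
|ω_rod| = r ω |cosθ| / √(L² − r² sin²θ) = 0.022·266.1·0.79758/0.099418 = 46.964 rad/s.

47.0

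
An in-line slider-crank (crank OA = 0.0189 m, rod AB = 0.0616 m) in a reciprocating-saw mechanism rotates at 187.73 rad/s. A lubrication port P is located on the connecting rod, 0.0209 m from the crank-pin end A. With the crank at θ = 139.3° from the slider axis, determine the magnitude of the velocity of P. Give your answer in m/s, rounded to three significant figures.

ω = 187.7 rad/s.  Crank-pin speed |V_A| = rω = 3.5481 m/s, perpendicular to OA.
Rod angle: sinφ = −(r/L) sinθ ⇒ φ = -11.541°; ω_rod = −rω cosθ/√(L²−r²sin²θ) = +44.569 rad/s.
V_P = V_A + ω_rod × AP, with AP = 0.0209 m along the rod.
Components: V_Px = −rω sinθ − a·ω_rod·sinφ = -2.1273 m/s;  V_Py = rω cosθ + a·ω_rod·cosφ = -1.7773 m/s.
|V_P| = √(V_Px² + V_Py²) = 2.7721 m/s.

2.77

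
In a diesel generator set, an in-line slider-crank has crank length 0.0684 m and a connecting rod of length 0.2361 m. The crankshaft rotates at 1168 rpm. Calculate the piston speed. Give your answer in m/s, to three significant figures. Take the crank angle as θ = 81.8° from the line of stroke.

8.64

ω = 2π·1168/60 = 122.3 rad/s
For an in-line slider-crank, x = r cosθ + √(L² − r² sin²θ), so v = −rω sinθ·[1 + r cosθ/√(L² − r² sin²θ)].
With r = 0.0684 m, L = 0.2361 m, θ = 81.8°: √(L² − r² sin²θ) = 0.22619 m.
v = −0.0684·122.3·0.98978·[1 + 0.0684·0.14263/0.22619] = -8.6378 m/s.
|v| = 8.6378 m/s.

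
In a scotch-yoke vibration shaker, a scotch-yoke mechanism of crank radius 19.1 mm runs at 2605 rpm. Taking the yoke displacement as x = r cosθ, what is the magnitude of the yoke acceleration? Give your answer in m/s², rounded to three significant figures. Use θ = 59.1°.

730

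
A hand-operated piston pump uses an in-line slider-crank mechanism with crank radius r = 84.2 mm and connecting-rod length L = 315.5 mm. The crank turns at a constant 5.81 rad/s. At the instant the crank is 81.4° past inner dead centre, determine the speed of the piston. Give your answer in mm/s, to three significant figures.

504

ω = 5.81 rad/s
For an in-line slider-crank, x = r cosθ + √(L² − r² sin²θ), so v = −rω sinθ·[1 + r cosθ/√(L² − r² sin²θ)].
With r = 0.0842 m, L = 0.3155 m, θ = 81.4°: √(L² − r² sin²θ) = 0.30432 m.
v = −0.0842·5.81·0.98876·[1 + 0.0842·0.14954/0.30432] = -0.50371 m/s.
|v| = 0.50371 m/s = 503.71 mm/s.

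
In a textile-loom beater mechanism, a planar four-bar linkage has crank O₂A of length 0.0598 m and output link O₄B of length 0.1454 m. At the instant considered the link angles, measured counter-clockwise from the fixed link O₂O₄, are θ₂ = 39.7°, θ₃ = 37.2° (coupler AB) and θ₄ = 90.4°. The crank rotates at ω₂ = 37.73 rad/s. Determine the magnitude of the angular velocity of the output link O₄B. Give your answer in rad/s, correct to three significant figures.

0.845

ω₂ = 37.73 rad/s
Differentiating the loop-closure r₂e^{iθ₂}+r₃e^{iθ₃}=r₁+r₄e^{iθ₄} gives r₂ω₂e^{iθ₂}+r₃ω₃e^{iθ₃}=r₄ω₄e^{iθ₄}.
Eliminating the other unknown: ω₄ = r₂ω₂ sin(θ₂−θ₃) / [r₄ sin(θ₄−θ₃)].
Numerator sine = +0.04362; denominator sine = +0.80073.
Result = 0.0598·37.73·(+0.04362) / (0.1454·(+0.80073)) = +0.84531 rad/s; magnitude 0.84531 rad/s.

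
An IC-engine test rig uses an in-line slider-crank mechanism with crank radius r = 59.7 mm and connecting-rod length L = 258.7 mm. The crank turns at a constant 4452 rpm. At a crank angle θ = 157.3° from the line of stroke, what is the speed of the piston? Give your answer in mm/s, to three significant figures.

8450

ω = 2π·4452/60 = 466.2 rad/s
For an in-line slider-crank, x = r cosθ + √(L² − r² sin²θ), so v = −rω sinθ·[1 + r cosθ/√(L² − r² sin²θ)].
With r = 0.0597 m, L = 0.2587 m, θ = 157.3°: √(L² − r² sin²θ) = 0.25767 m.
v = −0.0597·466.2·0.38591·[1 + 0.0597·-0.92254/0.25767] = -8.4451 m/s.
|v| = 8.4451 m/s = 8445.1 mm/s.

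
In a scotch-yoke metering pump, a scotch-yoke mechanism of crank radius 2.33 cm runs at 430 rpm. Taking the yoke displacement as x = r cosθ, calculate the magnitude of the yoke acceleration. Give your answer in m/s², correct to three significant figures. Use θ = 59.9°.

ω = 45.03 rad/s (from 430 rpm).
x = r cosθ ⇒ ẍ = −rω² cosθ (ω constant).
|a| = rω²|cosθ| = 0.0233·(45.03)²·|cos 59.9°| = 23.694 m/s².

23.7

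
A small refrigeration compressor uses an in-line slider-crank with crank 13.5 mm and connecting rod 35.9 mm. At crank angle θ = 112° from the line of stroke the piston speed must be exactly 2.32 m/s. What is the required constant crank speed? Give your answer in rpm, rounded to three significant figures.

2080

For an in-line slider-crank, |v_piston| = rω|sinθ|·[1 + r cosθ/√(L² − r² sin²θ)].
With r = 0.0135 m, L = 0.0359 m, θ = 112°: the bracketed kinematic factor |dx/dθ| = 0.010636 m.
ω = v/|dx/dθ| = 2.32/0.010636 = 218.13 rad/s.
N = 60ω/(2π) = 2083 rpm.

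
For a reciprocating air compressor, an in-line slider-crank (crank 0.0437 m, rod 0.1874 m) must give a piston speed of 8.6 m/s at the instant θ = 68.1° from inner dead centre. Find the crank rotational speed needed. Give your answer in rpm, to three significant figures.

For an in-line slider-crank, |v_piston| = rω|sinθ|·[1 + r cosθ/√(L² − r² sin²θ)].
With r = 0.0437 m, L = 0.1874 m, θ = 68.1°: the bracketed kinematic factor |dx/dθ| = 0.044159 m.
ω = v/|dx/dθ| = 8.6/0.044159 = 194.75 rad/s.
N = 60ω/(2π) = 1859.7 rpm.

1860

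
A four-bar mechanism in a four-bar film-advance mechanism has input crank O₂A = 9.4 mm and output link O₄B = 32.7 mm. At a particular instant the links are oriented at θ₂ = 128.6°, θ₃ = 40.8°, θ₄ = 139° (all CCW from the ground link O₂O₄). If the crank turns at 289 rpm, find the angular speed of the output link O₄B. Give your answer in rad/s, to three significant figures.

ω₂ = 30.26 rad/s (from 289 rpm).
Differentiating the loop-closure r₂e^{iθ₂}+r₃e^{iθ₃}=r₁+r₄e^{iθ₄} gives r₂ω₂e^{iθ₂}+r₃ω₃e^{iθ₃}=r₄ω₄e^{iθ₄}.
Eliminating the other unknown: ω₄ = r₂ω₂ sin(θ₂−θ₃) / [r₄ sin(θ₄−θ₃)].
Numerator sine = +0.99926; denominator sine = +0.98978.
Result = 0.0094·30.26·(+0.99926) / (0.0327·(+0.98978)) = +8.7831 rad/s; magnitude 8.7831 rad/s.

8.78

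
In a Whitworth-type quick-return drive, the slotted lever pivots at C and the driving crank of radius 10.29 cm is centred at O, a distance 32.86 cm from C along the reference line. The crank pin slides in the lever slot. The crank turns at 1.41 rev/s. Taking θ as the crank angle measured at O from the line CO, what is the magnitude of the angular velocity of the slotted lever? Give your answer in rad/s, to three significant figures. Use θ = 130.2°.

ω = 8.859 rad/s (from 1.41 rev/s).
Crank pin A relative to C: A = (d + r cosθ, r sinθ); lever angle φ = atan2(r sinθ, d + r cosθ).
Differentiating tanφ: φ̇ = rω(d cosθ + r)/(d² + r² + 2dr cosθ).
d² + r² + 2dr cosθ = |CA|² = 0.0749167 m²;  d cosθ + r = -0.1092 m.
|ω_lever| = |0.1029·8.859·-0.1092| / 0.0749167 = 1.3288 rad/s.

1.33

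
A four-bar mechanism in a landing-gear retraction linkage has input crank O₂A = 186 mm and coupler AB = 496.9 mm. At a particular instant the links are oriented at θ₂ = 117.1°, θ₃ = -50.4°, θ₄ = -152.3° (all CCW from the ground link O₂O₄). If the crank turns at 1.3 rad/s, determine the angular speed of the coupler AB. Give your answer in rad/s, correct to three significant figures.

ω₂ = 1.3 rad/s
Differentiating the loop-closure r₂e^{iθ₂}+r₃e^{iθ₃}=r₁+r₄e^{iθ₄} gives r₂ω₂e^{iθ₂}+r₃ω₃e^{iθ₃}=r₄ω₄e^{iθ₄}.
Eliminating the other unknown: ω₃ = r₂ω₂ sin(θ₄−θ₂) / [r₃ sin(θ₃−θ₄)].
Numerator sine = +0.99995; denominator sine = +0.97851.
Result = 0.186·1.3·(+0.99995) / (0.4969·(+0.97851)) = +0.49728 rad/s; magnitude 0.49728 rad/s.

0.497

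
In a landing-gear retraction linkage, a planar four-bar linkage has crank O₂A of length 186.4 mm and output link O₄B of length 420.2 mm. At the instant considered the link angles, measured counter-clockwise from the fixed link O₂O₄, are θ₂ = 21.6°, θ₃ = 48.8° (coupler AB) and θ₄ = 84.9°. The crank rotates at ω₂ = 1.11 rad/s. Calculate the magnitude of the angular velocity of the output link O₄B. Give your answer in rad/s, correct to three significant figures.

0.382

ω₂ = 1.11 rad/s
Differentiating the loop-closure r₂e^{iθ₂}+r₃e^{iθ₃}=r₁+r₄e^{iθ₄} gives r₂ω₂e^{iθ₂}+r₃ω₃e^{iθ₃}=r₄ω₄e^{iθ₄}.
Eliminating the other unknown: ω₄ = r₂ω₂ sin(θ₂−θ₃) / [r₄ sin(θ₄−θ₃)].
Numerator sine = -0.45710; denominator sine = +0.58920.
Result = 0.1864·1.11·(-0.45710) / (0.4202·(+0.58920)) = -0.382 rad/s; magnitude 0.382 rad/s.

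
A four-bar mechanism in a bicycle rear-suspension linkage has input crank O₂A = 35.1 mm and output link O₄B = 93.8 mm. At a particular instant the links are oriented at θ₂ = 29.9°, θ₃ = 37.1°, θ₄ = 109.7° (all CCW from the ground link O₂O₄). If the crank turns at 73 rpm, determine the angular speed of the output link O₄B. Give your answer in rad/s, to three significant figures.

0.376

ω₂ = 7.645 rad/s (from 73 rpm).
Differentiating the loop-closure r₂e^{iθ₂}+r₃e^{iθ₃}=r₁+r₄e^{iθ₄} gives r₂ω₂e^{iθ₂}+r₃ω₃e^{iθ₃}=r₄ω₄e^{iθ₄}.
Eliminating the other unknown: ω₄ = r₂ω₂ sin(θ₂−θ₃) / [r₄ sin(θ₄−θ₃)].
Numerator sine = -0.12533; denominator sine = +0.95424.
Result = 0.0351·7.645·(-0.12533) / (0.0938·(+0.95424)) = -0.37572 rad/s; magnitude 0.37572 rad/s.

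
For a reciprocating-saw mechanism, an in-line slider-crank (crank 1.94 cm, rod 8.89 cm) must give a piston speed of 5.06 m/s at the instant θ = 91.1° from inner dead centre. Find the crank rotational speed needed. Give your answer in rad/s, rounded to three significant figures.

For an in-line slider-crank, |v_piston| = rω|sinθ|·[1 + r cosθ/√(L² − r² sin²θ)].
With r = 0.0194 m, L = 0.0889 m, θ = 91.1°: the bracketed kinematic factor |dx/dθ| = 0.019313 m.
ω = v/|dx/dθ| = 5.06/0.019313 = 262 rad/s.

262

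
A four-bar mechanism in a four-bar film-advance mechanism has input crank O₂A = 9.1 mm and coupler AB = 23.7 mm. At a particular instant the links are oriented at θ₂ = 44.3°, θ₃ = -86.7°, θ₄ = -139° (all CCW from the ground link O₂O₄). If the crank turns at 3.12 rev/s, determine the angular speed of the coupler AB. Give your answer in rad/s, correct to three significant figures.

0.548

ω₂ = 19.6 rad/s (from 3.12 rev/s).
Differentiating the loop-closure r₂e^{iθ₂}+r₃e^{iθ₃}=r₁+r₄e^{iθ₄} gives r₂ω₂e^{iθ₂}+r₃ω₃e^{iθ₃}=r₄ω₄e^{iθ₄}.
Eliminating the other unknown: ω₃ = r₂ω₂ sin(θ₄−θ₂) / [r₃ sin(θ₃−θ₄)].
Numerator sine = +0.05756; denominator sine = +0.79122.
Result = 0.0091·19.6·(+0.05756) / (0.0237·(+0.79122)) = +0.54762 rad/s; magnitude 0.54762 rad/s.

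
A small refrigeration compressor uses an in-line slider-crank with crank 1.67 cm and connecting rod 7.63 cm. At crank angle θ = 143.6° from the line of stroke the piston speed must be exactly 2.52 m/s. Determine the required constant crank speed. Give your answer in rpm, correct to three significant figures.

2950

For an in-line slider-crank, |v_piston| = rω|sinθ|·[1 + r cosθ/√(L² − r² sin²θ)].
With r = 0.0167 m, L = 0.0763 m, θ = 143.6°: the bracketed kinematic factor |dx/dθ| = 0.0081493 m.
ω = v/|dx/dθ| = 2.52/0.0081493 = 309.23 rad/s.
N = 60ω/(2π) = 2952.9 rpm.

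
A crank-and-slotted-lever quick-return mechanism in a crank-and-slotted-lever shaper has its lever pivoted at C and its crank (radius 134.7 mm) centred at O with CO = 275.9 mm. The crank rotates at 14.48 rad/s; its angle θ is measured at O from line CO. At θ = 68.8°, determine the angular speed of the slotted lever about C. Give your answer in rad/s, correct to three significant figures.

ω = 14.48 rad/s
Crank pin A relative to C: A = (d + r cosθ, r sinθ); lever angle φ = atan2(r sinθ, d + r cosθ).
Differentiating tanφ: φ̇ = rω(d cosθ + r)/(d² + r² + 2dr cosθ).
d² + r² + 2dr cosθ = |CA|² = 0.121144 m²;  d cosθ + r = +0.23447 m.
|ω_lever| = |0.1347·14.48·+0.23447| / 0.121144 = 3.7751 rad/s.

3.78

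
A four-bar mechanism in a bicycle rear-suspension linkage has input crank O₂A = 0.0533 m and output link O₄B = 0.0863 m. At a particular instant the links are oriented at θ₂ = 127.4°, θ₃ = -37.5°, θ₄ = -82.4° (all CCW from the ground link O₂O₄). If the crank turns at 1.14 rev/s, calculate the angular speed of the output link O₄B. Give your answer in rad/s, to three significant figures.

1.63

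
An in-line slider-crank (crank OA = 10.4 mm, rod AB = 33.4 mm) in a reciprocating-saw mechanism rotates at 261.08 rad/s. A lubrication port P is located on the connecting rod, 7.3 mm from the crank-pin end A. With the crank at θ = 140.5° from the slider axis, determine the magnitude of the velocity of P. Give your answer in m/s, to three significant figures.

ω = 261.1 rad/s.  Crank-pin speed |V_A| = rω = 2.7152 m/s, perpendicular to OA.
Rod angle: sinφ = −(r/L) sinθ ⇒ φ = -11.424°; ω_rod = −rω cosθ/√(L²−r²sin²θ) = +63.997 rad/s.
V_P = V_A + ω_rod × AP, with AP = 0.0073 m along the rod.
Components: V_Px = −rω sinθ − a·ω_rod·sinφ = -1.6346 m/s;  V_Py = rω cosθ + a·ω_rod·cosφ = -1.6372 m/s.
|V_P| = √(V_Px² + V_Py²) = 2.3135 m/s.

2.31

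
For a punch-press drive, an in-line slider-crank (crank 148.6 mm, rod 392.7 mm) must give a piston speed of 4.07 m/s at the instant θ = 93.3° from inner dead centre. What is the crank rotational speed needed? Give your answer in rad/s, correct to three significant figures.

For an in-line slider-crank, |v_piston| = rω|sinθ|·[1 + r cosθ/√(L² − r² sin²θ)].
With r = 0.1486 m, L = 0.3927 m, θ = 93.3°: the bracketed kinematic factor |dx/dθ| = 0.14486 m.
ω = v/|dx/dθ| = 4.07/0.14486 = 28.095 rad/s.

28.1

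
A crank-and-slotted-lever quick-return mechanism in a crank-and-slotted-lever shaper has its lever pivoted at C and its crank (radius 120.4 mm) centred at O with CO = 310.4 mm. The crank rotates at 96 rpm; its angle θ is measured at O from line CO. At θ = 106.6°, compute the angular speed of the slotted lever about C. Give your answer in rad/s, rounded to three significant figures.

0.429

ω = 10.05 rad/s (from 96 rpm).
Crank pin A relative to C: A = (d + r cosθ, r sinθ); lever angle φ = atan2(r sinθ, d + r cosθ).
Differentiating tanφ: φ̇ = rω(d cosθ + r)/(d² + r² + 2dr cosθ).
d² + r² + 2dr cosθ = |CA|² = 0.0894907 m²;  d cosθ + r = +0.031722 m.
|ω_lever| = |0.1204·10.05·+0.031722| / 0.0894907 = 0.42906 rad/s.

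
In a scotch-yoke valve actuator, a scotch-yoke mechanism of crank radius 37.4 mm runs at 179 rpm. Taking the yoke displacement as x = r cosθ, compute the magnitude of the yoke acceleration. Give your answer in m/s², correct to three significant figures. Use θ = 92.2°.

ω = 18.74 rad/s (from 179 rpm).
x = r cosθ ⇒ ẍ = −rω² cosθ (ω constant).
|a| = rω²|cosθ| = 0.0374·(18.74)²·|cos 92.2°| = 0.50446 m/s².

0.504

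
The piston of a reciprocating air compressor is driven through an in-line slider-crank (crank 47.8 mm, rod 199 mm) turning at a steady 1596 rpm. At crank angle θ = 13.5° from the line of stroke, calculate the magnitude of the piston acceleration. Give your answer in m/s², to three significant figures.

1590

ω = 2π·1596/60 = 167.1 rad/s
x(θ) = r cosθ + √(L² − r² sin²θ); with ω constant, a = ω²·d²x/dθ².
d²x/dθ² = −r cosθ − r²(cos2θ)/√u − r⁴ sin²2θ/(4u^{3/2}),  u = L² − r² sin²θ = 0.0394765 m².
Substituting r = 0.0478 m, L = 0.199 m, θ = 13.5°: d²x/dθ² = -0.05676 m.
a = ω²·d²x/dθ² = (167.1)²·(-0.05676) = -1585.5 m/s²;  |a| = 1585.5 m/s².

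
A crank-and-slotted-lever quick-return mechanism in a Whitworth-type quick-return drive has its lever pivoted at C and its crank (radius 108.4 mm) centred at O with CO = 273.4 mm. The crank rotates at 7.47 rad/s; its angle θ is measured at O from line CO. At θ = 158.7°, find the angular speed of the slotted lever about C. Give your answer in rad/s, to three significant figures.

3.79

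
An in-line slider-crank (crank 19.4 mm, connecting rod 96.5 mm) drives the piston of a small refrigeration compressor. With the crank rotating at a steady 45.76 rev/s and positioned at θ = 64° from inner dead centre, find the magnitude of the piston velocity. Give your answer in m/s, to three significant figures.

ω = 2π·45.8 = 287.5 rad/s
For an in-line slider-crank, x = r cosθ + √(L² − r² sin²θ), so v = −rω sinθ·[1 + r cosθ/√(L² − r² sin²θ)].
With r = 0.0194 m, L = 0.0965 m, θ = 64°: √(L² − r² sin²θ) = 0.094912 m.
v = −0.0194·287.5·0.89879·[1 + 0.0194·0.43837/0.094912] = -5.4626 m/s.
|v| = 5.4626 m/s.

5.46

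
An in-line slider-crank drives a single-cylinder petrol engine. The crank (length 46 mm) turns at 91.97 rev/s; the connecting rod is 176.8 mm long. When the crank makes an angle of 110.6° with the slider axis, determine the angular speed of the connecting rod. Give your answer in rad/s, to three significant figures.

54.5

ω = 577.9 rad/s (converted from 91.97 rev/s).
The rod makes angle φ with the slider axis where L sinφ = r sinθ; differentiating, L cosφ·φ̇ = r ω cosθ.
L cosφ = √(L² − r² sin²θ) = 0.17148 m.
|ω_rod| = r ω |cosθ| / √(L² − r² sin²θ) = 0.046·577.9·0.35184/0.17148 = 54.541 rad/s.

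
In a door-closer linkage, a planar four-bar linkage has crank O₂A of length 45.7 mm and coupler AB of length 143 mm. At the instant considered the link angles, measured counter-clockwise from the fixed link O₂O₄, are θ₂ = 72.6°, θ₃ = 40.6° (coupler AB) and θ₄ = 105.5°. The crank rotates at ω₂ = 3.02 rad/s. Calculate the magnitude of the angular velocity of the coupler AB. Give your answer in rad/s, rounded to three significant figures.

ω₂ = 3.02 rad/s
Differentiating the loop-closure r₂e^{iθ₂}+r₃e^{iθ₃}=r₁+r₄e^{iθ₄} gives r₂ω₂e^{iθ₂}+r₃ω₃e^{iθ₃}=r₄ω₄e^{iθ₄}.
Eliminating the other unknown: ω₃ = r₂ω₂ sin(θ₄−θ₂) / [r₃ sin(θ₃−θ₄)].
Numerator sine = +0.54317; denominator sine = -0.90557.
Result = 0.0457·3.02·(+0.54317) / (0.143·(-0.90557)) = -0.5789 rad/s; magnitude 0.5789 rad/s.

0.579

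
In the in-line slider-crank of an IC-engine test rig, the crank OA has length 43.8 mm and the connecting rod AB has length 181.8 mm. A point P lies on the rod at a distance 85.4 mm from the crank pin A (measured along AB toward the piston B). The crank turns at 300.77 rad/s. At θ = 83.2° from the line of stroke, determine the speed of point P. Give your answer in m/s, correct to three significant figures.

13.3

ω = 300.8 rad/s.  Crank-pin speed |V_A| = rω = 13.174 m/s, perpendicular to OA.
Rod angle: sinφ = −(r/L) sinθ ⇒ φ = -13.841°; ω_rod = −rω cosθ/√(L²−r²sin²θ) = -8.8365 rad/s.
V_P = V_A + ω_rod × AP, with AP = 0.0854 m along the rod.
Components: V_Px = −rω sinθ − a·ω_rod·sinφ = -13.262 m/s;  V_Py = rω cosθ + a·ω_rod·cosφ = +0.8271 m/s.
|V_P| = √(V_Px² + V_Py²) = 13.287 m/s.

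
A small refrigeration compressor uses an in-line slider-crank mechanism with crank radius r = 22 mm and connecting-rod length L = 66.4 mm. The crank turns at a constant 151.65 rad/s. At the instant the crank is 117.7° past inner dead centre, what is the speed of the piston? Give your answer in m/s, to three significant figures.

ω = 151.7 rad/s
For an in-line slider-crank, x = r cosθ + √(L² − r² sin²θ), so v = −rω sinθ·[1 + r cosθ/√(L² − r² sin²θ)].
With r = 0.022 m, L = 0.0664 m, θ = 117.7°: √(L² − r² sin²θ) = 0.063479 m.
v = −0.022·151.7·0.88539·[1 + 0.022·-0.46484/0.063479] = -2.4781 m/s.
|v| = 2.4781 m/s.

2.48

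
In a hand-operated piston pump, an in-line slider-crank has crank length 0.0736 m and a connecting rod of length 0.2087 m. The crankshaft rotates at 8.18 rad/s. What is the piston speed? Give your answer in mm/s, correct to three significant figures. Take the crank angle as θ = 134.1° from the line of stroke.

323

ω = 8.18 rad/s
For an in-line slider-crank, x = r cosθ + √(L² − r² sin²θ), so v = −rω sinθ·[1 + r cosθ/√(L² − r² sin²θ)].
With r = 0.0736 m, L = 0.2087 m, θ = 134.1°: √(L² − r² sin²θ) = 0.2019 m.
v = −0.0736·8.18·0.71813·[1 + 0.0736·-0.69591/0.2019] = -0.32266 m/s.
|v| = 0.32266 m/s = 322.66 mm/s.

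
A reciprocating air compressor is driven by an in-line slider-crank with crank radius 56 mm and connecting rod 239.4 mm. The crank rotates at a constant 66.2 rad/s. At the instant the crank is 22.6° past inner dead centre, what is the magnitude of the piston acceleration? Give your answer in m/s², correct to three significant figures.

268

ω = 66.2 rad/s
x(θ) = r cosθ + √(L² − r² sin²θ); with ω constant, a = ω²·d²x/dθ².
d²x/dθ² = −r cosθ − r²(cos2θ)/√u − r⁴ sin²2θ/(4u^{3/2}),  u = L² − r² sin²θ = 0.0568492 m².
Substituting r = 0.056 m, L = 0.2394 m, θ = 22.6°: d²x/dθ² = -0.061059 m.
a = ω²·d²x/dθ² = (66.2)²·(-0.061059) = -267.59 m/s²;  |a| = 267.59 m/s².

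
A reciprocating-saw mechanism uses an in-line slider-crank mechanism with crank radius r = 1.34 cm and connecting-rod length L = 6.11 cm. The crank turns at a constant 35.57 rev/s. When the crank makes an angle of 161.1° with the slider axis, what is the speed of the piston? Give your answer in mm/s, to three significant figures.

768

ω = 2π·35.6 = 223.5 rad/s
For an in-line slider-crank, x = r cosθ + √(L² − r² sin²θ), so v = −rω sinθ·[1 + r cosθ/√(L² − r² sin²θ)].
With r = 0.0134 m, L = 0.0611 m, θ = 161.1°: √(L² − r² sin²θ) = 0.060946 m.
v = −0.0134·223.5·0.32392·[1 + 0.0134·-0.94609/0.060946] = -0.76828 m/s.
|v| = 0.76828 m/s = 768.28 mm/s.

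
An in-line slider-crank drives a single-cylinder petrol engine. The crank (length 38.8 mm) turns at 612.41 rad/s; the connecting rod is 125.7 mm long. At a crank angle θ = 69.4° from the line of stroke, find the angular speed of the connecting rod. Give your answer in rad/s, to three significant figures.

69.5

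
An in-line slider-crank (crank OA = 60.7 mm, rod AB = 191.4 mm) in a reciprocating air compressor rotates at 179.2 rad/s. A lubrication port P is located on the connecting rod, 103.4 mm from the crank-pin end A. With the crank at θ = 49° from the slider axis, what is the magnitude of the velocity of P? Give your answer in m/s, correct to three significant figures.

9.73

ω = 179.2 rad/s.  Crank-pin speed |V_A| = rω = 10.877 m/s, perpendicular to OA.
Rod angle: sinφ = −(r/L) sinθ ⇒ φ = -13.848°; ω_rod = −rω cosθ/√(L²−r²sin²θ) = -38.401 rad/s.
V_P = V_A + ω_rod × AP, with AP = 0.1034 m along the rod.
Components: V_Px = −rω sinθ − a·ω_rod·sinφ = -9.1597 m/s;  V_Py = rω cosθ + a·ω_rod·cosφ = +3.281 m/s.
|V_P| = √(V_Px² + V_Py²) = 9.7296 m/s.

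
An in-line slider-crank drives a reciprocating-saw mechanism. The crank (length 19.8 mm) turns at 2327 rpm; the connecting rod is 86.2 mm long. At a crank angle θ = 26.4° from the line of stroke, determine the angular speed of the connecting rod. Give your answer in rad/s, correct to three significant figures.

ω = 243.7 rad/s (converted from 2327 rpm).
The rod makes angle φ with the slider axis where L sinφ = r sinθ; differentiating, L cosφ·φ̇ = r ω cosθ.
L cosφ = √(L² − r² sin²θ) = 0.085749 m.
|ω_rod| = r ω |cosθ| / √(L² − r² sin²θ) = 0.0198·243.7·0.89571/0.085749 = 50.4 rad/s.

50.4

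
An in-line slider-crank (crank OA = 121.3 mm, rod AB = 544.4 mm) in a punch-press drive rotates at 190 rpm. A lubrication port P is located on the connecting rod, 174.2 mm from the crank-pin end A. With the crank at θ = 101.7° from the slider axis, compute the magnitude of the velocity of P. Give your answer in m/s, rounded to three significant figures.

ω = 19.9 rad/s.  Crank-pin speed |V_A| = rω = 2.4135 m/s, perpendicular to OA.
Rod angle: sinφ = −(r/L) sinθ ⇒ φ = -12.602°; ω_rod = −rω cosθ/√(L²−r²sin²θ) = +0.92121 rad/s.
V_P = V_A + ω_rod × AP, with AP = 0.1742 m along the rod.
Components: V_Px = −rω sinθ − a·ω_rod·sinφ = -2.3283 m/s;  V_Py = rω cosθ + a·ω_rod·cosφ = -0.33281 m/s.
|V_P| = √(V_Px² + V_Py²) = 2.352 m/s.

2.35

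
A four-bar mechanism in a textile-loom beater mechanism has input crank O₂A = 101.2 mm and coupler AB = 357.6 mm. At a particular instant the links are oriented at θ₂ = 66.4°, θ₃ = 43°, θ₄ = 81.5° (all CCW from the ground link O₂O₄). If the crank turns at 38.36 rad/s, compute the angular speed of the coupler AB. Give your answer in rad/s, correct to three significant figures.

4.54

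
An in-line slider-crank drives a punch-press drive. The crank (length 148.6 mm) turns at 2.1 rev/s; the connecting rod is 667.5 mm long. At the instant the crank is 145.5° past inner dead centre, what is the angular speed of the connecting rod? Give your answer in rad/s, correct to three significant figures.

ω = 13.19 rad/s (converted from 2.1 rev/s).
The rod makes angle φ with the slider axis where L sinφ = r sinθ; differentiating, L cosφ·φ̇ = r ω cosθ.
L cosφ = √(L² − r² sin²θ) = 0.66217 m.
|ω_rod| = r ω |cosθ| / √(L² − r² sin²θ) = 0.1486·13.19·0.82413/0.66217 = 2.4403 rad/s.

2.44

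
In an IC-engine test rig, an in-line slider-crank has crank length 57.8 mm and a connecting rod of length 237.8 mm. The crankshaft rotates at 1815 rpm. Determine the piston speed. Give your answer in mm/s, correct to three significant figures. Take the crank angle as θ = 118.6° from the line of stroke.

ω = 2π·1815/60 = 190.1 rad/s
For an in-line slider-crank, x = r cosθ + √(L² − r² sin²θ), so v = −rω sinθ·[1 + r cosθ/√(L² − r² sin²θ)].
With r = 0.0578 m, L = 0.2378 m, θ = 118.6°: √(L² − r² sin²θ) = 0.23232 m.
v = −0.0578·190.1·0.87798·[1 + 0.0578·-0.47869/0.23232] = -8.4967 m/s.
|v| = 8.4967 m/s = 8496.7 mm/s.

8500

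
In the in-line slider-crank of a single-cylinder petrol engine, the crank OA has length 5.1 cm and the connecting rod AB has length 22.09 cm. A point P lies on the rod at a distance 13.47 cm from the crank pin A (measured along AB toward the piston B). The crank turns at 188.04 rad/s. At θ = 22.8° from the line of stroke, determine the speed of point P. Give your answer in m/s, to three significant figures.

5.44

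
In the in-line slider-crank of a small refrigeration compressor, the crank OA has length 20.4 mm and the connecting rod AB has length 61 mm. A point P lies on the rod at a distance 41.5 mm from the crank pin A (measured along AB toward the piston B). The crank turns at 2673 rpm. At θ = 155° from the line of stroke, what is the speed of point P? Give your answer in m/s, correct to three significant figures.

ω = 279.9 rad/s.  Crank-pin speed |V_A| = rω = 5.7103 m/s, perpendicular to OA.
Rod angle: sinφ = −(r/L) sinθ ⇒ φ = -8.125°; ω_rod = −rω cosθ/√(L²−r²sin²θ) = +85.701 rad/s.
V_P = V_A + ω_rod × AP, with AP = 0.0415 m along the rod.
Components: V_Px = −rω sinθ − a·ω_rod·sinφ = -1.9106 m/s;  V_Py = rω cosθ + a·ω_rod·cosφ = -1.6544 m/s.
|V_P| = √(V_Px² + V_Py²) = 2.5273 m/s.

2.53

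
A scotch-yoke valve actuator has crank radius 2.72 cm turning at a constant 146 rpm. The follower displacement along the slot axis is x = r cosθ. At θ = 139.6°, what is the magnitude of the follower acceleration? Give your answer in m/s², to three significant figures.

ω = 15.29 rad/s (from 146 rpm).
x = r cosθ ⇒ ẍ = −rω² cosθ (ω constant).
|a| = rω²|cosθ| = 0.0272·(15.29)²·|cos 139.6°| = 4.842 m/s².

4.84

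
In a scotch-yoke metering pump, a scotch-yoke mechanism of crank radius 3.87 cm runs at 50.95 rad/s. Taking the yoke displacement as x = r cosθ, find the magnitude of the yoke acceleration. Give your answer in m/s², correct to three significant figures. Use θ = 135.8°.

72.0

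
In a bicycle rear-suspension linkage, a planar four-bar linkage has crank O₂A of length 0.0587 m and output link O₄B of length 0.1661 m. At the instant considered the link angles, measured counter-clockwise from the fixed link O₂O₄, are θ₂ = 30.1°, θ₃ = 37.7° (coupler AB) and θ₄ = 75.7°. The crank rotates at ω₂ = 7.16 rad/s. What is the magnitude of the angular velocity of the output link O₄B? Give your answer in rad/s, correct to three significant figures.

0.544

ω₂ = 7.16 rad/s
Differentiating the loop-closure r₂e^{iθ₂}+r₃e^{iθ₃}=r₁+r₄e^{iθ₄} gives r₂ω₂e^{iθ₂}+r₃ω₃e^{iθ₃}=r₄ω₄e^{iθ₄}.
Eliminating the other unknown: ω₄ = r₂ω₂ sin(θ₂−θ₃) / [r₄ sin(θ₄−θ₃)].
Numerator sine = -0.13226; denominator sine = +0.61566.
Result = 0.0587·7.16·(-0.13226) / (0.1661·(+0.61566)) = -0.54357 rad/s; magnitude 0.54357 rad/s.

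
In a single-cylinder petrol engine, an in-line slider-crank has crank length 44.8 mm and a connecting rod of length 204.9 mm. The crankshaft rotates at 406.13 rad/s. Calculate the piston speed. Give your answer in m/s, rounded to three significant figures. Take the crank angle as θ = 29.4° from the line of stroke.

10.6

ω = 406.1 rad/s
For an in-line slider-crank, x = r cosθ + √(L² − r² sin²θ), so v = −rω sinθ·[1 + r cosθ/√(L² − r² sin²θ)].
With r = 0.0448 m, L = 0.2049 m, θ = 29.4°: √(L² − r² sin²θ) = 0.20372 m.
v = −0.0448·406.1·0.49090·[1 + 0.0448·0.87121/0.20372] = -10.643 m/s.
|v| = 10.643 m/s.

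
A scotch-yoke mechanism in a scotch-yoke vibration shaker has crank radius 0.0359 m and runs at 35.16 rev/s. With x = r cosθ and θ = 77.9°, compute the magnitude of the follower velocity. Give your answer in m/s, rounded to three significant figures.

ω = 220.9 rad/s (from 35.16 rev/s).
x = r cosθ ⇒ ẋ = −rω sinθ.
|v| = rω|sinθ| = 0.0359·220.9·|sin 77.9°| = 7.7547 m/s.

7.75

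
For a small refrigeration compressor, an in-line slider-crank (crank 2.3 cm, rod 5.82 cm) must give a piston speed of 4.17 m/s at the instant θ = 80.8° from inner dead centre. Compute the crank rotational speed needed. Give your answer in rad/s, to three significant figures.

172

For an in-line slider-crank, |v_piston| = rω|sinθ|·[1 + r cosθ/√(L² − r² sin²θ)].
With r = 0.023 m, L = 0.0582 m, θ = 80.8°: the bracketed kinematic factor |dx/dθ| = 0.024262 m.
ω = v/|dx/dθ| = 4.17/0.024262 = 171.87 rad/s.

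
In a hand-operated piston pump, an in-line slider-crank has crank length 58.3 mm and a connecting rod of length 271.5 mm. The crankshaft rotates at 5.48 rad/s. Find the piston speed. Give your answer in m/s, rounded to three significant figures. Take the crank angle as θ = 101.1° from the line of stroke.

ω = 5.48 rad/s
For an in-line slider-crank, x = r cosθ + √(L² − r² sin²θ), so v = −rω sinθ·[1 + r cosθ/√(L² − r² sin²θ)].
With r = 0.0583 m, L = 0.2715 m, θ = 101.1°: √(L² − r² sin²θ) = 0.2654 m.
v = −0.0583·5.48·0.98129·[1 + 0.0583·-0.19252/0.2654] = -0.30025 m/s.
|v| = 0.30025 m/s.

0.300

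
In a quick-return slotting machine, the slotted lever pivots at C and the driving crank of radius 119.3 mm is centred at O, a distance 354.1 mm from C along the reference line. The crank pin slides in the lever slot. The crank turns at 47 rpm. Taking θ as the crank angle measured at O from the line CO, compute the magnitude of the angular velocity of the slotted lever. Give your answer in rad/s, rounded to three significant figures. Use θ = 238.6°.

0.400

ω = 4.922 rad/s (from 47 rpm).
Crank pin A relative to C: A = (d + r cosθ, r sinθ); lever angle φ = atan2(r sinθ, d + r cosθ).
Differentiating tanφ: φ̇ = rω(d cosθ + r)/(d² + r² + 2dr cosθ).
d² + r² + 2dr cosθ = |CA|² = 0.0956001 m²;  d cosθ + r = -0.06519 m.
|ω_lever| = |0.1193·4.922·-0.06519| / 0.0956001 = 0.40039 rad/s.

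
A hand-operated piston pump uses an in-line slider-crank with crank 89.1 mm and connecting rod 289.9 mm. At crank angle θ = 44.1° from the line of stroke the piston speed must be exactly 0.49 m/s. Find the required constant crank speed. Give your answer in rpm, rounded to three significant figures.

For an in-line slider-crank, |v_piston| = rω|sinθ|·[1 + r cosθ/√(L² − r² sin²θ)].
With r = 0.0891 m, L = 0.2899 m, θ = 44.1°: the bracketed kinematic factor |dx/dθ| = 0.076016 m.
ω = v/|dx/dθ| = 0.49/0.076016 = 6.446 rad/s.
N = 60ω/(2π) = 61.555 rpm.

61.6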